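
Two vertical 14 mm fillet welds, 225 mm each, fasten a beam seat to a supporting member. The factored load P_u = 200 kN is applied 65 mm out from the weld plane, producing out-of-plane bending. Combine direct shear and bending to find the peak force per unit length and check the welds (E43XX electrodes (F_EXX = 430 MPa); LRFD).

L_w = 2 × 225 = 450 mm; section modulus (unit throat) S = 2 × L²/6 = 16880 mm².
Direct shear f_v = P/L_w = 200×10³/450 = 444.4 N/mm.
Moment M = P × e = 200×10³ × 65 = 13000000 N·mm; bending f_b = M/S = 770.4 N/mm.
f_max = √(f_v² + f_b²) = √(444.4² + 770.4²) = 889.4 N/mm.
φr_n = 0.75 × 0.6 × 430 × (0.707 × 14) = 1915 N/mm → adequate.

f_max ≈ 889 N/mm; adequate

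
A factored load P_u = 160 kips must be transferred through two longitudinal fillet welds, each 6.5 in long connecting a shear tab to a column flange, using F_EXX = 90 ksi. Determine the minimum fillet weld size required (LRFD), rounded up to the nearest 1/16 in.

w = 7/16 in

Total weld length L = 13 in.
Required throat t_e = P_u / (φ × 0.6 F_EXX × L) = 160 / (0.75 × 0.6 × 90 × 13) = 0.3039 in.
Required leg w = t_e / 0.707 = 0.4298 in → use 7/16 in.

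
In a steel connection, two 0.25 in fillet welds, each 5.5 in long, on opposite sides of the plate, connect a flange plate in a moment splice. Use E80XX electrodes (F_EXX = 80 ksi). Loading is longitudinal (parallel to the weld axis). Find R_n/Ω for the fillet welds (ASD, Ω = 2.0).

R_n/Ω ≈ 46.7 kip

Effective throat t_e = 0.707 × 0.25 = 0.1767 in.
Total length L = 11 in; A_we = 0.1767 × 11 = 1.944 in².
F_nw = 0.6 F_EXX = 0.6 × 80 = 48 ksi.
R_n = 48 × 1.944 = 93.32 kip; R_n/Ω = 93.32/2.0 = 46.66 kip.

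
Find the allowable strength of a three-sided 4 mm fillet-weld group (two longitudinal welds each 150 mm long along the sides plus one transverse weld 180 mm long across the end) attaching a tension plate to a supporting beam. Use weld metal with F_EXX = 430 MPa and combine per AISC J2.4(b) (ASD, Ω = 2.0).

R_n/Ω ≈ 192 kN

t_e = 0.707 × 4 = 2.828 mm.
R_nwl = 0.6 × 430 × 2.828 × 300 × 10⁻³ = 218.9 kN (longitudinal, 2 welds).
R_nwt = 0.6 × 430 × 2.828 × 180 × 10⁻³ = 131.3 kN (transverse, base value).
(i) R_nwl + R_nwt = 350.2 kN; (ii) 0.85 R_nwl + 1.5 R_nwt = 383.1 kN.
R_n = max = 383.1 kN [governs: (ii)]; R_n/Ω = 191.5 kN.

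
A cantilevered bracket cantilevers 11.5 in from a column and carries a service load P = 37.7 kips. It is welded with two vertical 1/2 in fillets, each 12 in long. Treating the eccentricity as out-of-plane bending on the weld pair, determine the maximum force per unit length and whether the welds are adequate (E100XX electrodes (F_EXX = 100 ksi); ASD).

f_max ≈ 9.17 kip/in; adequate

L_w = 2 × 12 = 24 in; section modulus (unit throat) S = 2 × L²/6 = 48 in².
Direct shear f_v = P/L_w = 37.7/24 = 1.571 kip/in.
Moment M = P × e = 37.7 × 11.5 = 433.55 kip·in; bending f_b = M/S = 9.032 kip/in.
f_max = √(f_v² + f_b²) = √(1.571² + 9.032²) = 9.168 kip/in.
r_n/Ω = (1/2.0) × 0.6 × 100 × (0.707 × 0.5) = 10.6 kip/in → adequate.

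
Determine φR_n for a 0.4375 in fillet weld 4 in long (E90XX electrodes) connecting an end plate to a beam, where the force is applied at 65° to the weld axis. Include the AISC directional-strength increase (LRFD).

E90XX → F_EXX = 90 ksi.
t_e = 0.707 × 0.4375 = 0.3093 in; A_we = 0.3093 × 4 = 1.237 in².
Directional factor: 1.0 + 0.5 sin^1.5(65°) = 1.431.
F_nw = 0.6 × 90 × 1.431 = 77.3 ksi.
φR_n = 0.75 × 77.3 × 1.237 = 71.73 kips.

φR_n ≈ 71.7 kips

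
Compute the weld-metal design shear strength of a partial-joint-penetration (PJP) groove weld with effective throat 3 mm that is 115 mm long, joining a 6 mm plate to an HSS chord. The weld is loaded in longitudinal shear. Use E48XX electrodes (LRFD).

φR_n ≈ 74.5 kN

E48XX → F_EXX = 480 MPa.
Effective throat (given) t_e = 3 mm.
A_we = 3 × 115 = 345 mm².
F_nw = 0.6 F_EXX = 288 MPa.
φR_n = 0.75 × 288 × 345 × 10⁻³ = 74.52 kN.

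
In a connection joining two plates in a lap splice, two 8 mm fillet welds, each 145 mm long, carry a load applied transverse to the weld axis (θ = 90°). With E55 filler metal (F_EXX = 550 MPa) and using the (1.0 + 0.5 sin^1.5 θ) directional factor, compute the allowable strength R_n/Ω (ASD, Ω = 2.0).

t_e = 0.707 × 8 = 5.656 mm; A_we = 5.656 × 290 = 1640 mm².
Directional factor: 1.0 + 0.5 sin^1.5(90°) = 1.5.
F_nw = 0.6 × 550 × 1.5 = 495 MPa.
R_n/Ω = (495 × 1640) / 2.0 × 10⁻³ = 406 kN.

R_n/Ω ≈ 406 kN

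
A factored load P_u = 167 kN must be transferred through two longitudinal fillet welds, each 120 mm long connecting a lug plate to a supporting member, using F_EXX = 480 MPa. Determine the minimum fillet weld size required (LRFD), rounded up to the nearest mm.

w = 5 mm

Total weld length L = 240 mm.
Required throat t_e = P_u / (φ × 0.6 F_EXX × L) = 167 / (0.75 × 0.6 × 480 × 240 × 10⁻³) = 3.221 mm.
Required leg w = t_e / 0.707 = 4.557 mm → use 5 mm.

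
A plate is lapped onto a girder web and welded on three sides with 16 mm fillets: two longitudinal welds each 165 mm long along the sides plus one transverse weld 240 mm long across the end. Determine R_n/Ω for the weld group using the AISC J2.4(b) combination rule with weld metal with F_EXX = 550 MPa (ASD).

t_e = 0.707 × 16 = 11.31 mm.
R_nwl = 0.6 × 550 × 11.31 × 330 × 10⁻³ = 1232 kN (longitudinal, 2 welds).
R_nwt = 0.6 × 550 × 11.31 × 240 × 10⁻³ = 895.9 kN (transverse, base value).
(i) R_nwl + R_nwt = 2128 kN; (ii) 0.85 R_nwl + 1.5 R_nwt = 2391 kN.
R_n = max = 2391 kN [governs: (ii)]; R_n/Ω = 1195 kN.

R_n/Ω ≈ 1200 kN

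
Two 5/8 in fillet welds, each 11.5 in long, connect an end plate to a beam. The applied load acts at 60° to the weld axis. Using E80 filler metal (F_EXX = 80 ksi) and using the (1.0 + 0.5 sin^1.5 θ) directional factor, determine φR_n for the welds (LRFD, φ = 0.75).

t_e = 0.707 × 0.625 = 0.4419 in; A_we = 0.4419 × 23 = 10.16 in².
Directional factor: 1.0 + 0.5 sin^1.5(60°) = 1.403.
F_nw = 0.6 × 80 × 1.403 = 67.34 ksi.
φR_n = 0.75 × 67.34 × 10.16 = 513.3 kips.

φR_n ≈ 513 kips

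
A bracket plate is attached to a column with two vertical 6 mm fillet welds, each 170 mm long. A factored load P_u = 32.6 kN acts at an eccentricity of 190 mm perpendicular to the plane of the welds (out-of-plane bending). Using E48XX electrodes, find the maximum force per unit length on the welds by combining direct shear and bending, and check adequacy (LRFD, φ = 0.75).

E48XX → F_EXX = 480 MPa.
L_w = 2 × 170 = 340 mm; section modulus (unit throat) S = 2 × L²/6 = 9633 mm².
Direct shear f_v = P/L_w = 32.6×10³/340 = 95.88 N/mm.
Moment M = P × e = 32.6×10³ × 190 = 6194000 N·mm; bending f_b = M/S = 643 N/mm.
f_max = √(f_v² + f_b²) = √(95.88² + 643²) = 650.1 N/mm.
φr_n = 0.75 × 0.6 × 480 × (0.707 × 6) = 916.3 N/mm → adequate.

f_max ≈ 650 N/mm; adequate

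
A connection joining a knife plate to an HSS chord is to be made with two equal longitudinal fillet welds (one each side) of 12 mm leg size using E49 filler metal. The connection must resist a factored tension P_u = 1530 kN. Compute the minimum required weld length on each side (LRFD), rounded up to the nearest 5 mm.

E49XX → F_EXX = 490 MPa.
Throat t_e = 0.707 × 12 = 8.484 mm.
φr_n = 0.75 × 0.6 × 490 × 8.484 × 10⁻³ = 1.871 kN/mm.
L_req = P_u / φr_n = 1530 / 1.871 = 817.9 mm total.
Per side: 817.9 / 2 = 408.9 mm.
Round up → use L = 410 mm on each side.

L = 410 mm on each side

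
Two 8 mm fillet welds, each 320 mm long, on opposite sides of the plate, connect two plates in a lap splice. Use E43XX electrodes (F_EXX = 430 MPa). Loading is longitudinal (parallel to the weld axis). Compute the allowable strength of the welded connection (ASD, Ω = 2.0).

R_n/Ω ≈ 467 kN

Effective throat t_e = 0.707 × 8 = 5.656 mm.
Total length L = 640 mm; A_we = 5.656 × 640 = 3620 mm².
F_nw = 0.6 F_EXX = 0.6 × 430 = 258 MPa.
R_n = 258 × 3620 × 10⁻³ = 933.9 kN; R_n/Ω = 933.9/2.0 = 467 kN.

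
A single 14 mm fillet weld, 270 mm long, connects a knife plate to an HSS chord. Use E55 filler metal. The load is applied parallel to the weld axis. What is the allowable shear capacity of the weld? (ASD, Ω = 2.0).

E55XX → F_EXX = 550 MPa.
Effective throat t_e = 0.707 × 14 = 9.898 mm.
Total length L = 270 mm; A_we = 9.898 × 270 = 2672 mm².
F_nw = 0.6 F_EXX = 0.6 × 550 = 330 MPa.
R_n = 330 × 2672 × 10⁻³ = 881.9 kN; R_n/Ω = 881.9/2.0 = 441 kN.

R_n/Ω ≈ 441 kN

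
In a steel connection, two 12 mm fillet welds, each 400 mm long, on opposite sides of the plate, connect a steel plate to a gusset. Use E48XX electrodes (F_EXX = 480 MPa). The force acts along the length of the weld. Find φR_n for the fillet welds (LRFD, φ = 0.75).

Effective throat t_e = 0.707 × 12 = 8.484 mm.
Total length L = 800 mm; A_we = 8.484 × 800 = 6787 mm².
F_nw = 0.6 F_EXX = 0.6 × 480 = 288 MPa.
φR_n = 0.75 × 288 × 6787 × 10⁻³ = 1466 kN.

φR_n ≈ 1470 kN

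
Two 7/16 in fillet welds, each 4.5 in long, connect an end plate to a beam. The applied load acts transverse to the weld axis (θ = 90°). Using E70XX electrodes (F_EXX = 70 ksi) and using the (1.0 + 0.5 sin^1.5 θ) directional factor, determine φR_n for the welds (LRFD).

t_e = 0.707 × 0.4375 = 0.3093 in; A_we = 0.3093 × 9 = 2.784 in².
Directional factor: 1.0 + 0.5 sin^1.5(90°) = 1.5.
F_nw = 0.6 × 70 × 1.5 = 63 ksi.
φR_n = 0.75 × 63 × 2.784 = 131.5 kips.

φR_n ≈ 132 kips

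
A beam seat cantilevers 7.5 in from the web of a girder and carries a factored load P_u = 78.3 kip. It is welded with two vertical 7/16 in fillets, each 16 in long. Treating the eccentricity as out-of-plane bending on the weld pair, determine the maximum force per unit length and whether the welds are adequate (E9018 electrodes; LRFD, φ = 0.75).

E90XX → F_EXX = 90 ksi.
L_w = 2 × 16 = 32 in; section modulus (unit throat) S = 2 × L²/6 = 85.33 in².
Direct shear f_v = P/L_w = 78.3/32 = 2.447 kip/in.
Moment M = P × e = 78.3 × 7.5 = 587.25 kip·in; bending f_b = M/S = 6.882 kip/in.
f_max = √(f_v² + f_b²) = √(2.447² + 6.882²) = 7.304 kip/in.
φr_n = 0.75 × 0.6 × 90 × (0.707 × 0.4375) = 12.53 kip/in → adequate.

f_max ≈ 7.3 kip/in; adequate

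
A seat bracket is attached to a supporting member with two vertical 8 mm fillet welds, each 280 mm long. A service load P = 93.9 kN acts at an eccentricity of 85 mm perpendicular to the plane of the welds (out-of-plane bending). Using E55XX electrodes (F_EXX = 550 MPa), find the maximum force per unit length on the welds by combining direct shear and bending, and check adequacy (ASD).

f_max ≈ 348 N/mm; adequate

L_w = 2 × 280 = 560 mm; section modulus (unit throat) S = 2 × L²/6 = 26130 mm².
Direct shear f_v = P/L_w = 93.9×10³/560 = 167.7 N/mm.
Moment M = P × e = 93.9×10³ × 85 = 7981500 N·mm; bending f_b = M/S = 305.4 N/mm.
f_max = √(f_v² + f_b²) = √(167.7² + 305.4²) = 348.4 N/mm.
r_n/Ω = (1/2.0) × 0.6 × 550 × (0.707 × 8) = 933.2 N/mm → adequate.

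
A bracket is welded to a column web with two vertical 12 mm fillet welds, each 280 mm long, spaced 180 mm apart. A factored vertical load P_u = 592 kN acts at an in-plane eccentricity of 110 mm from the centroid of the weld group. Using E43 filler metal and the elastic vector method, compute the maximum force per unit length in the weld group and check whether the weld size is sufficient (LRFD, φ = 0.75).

f_max ≈ 2090 N/mm; NOT adequate

E43XX → F_EXX = 430 MPa.
Total weld length L_w = 560 mm. Treat welds as unit-width lines.
Polar moment about centroid: J = 2[d³/12 + d(b/2)²] = 2[280³/12 + 280×90²] = 8195000 mm³.
Direct shear f_v = P/L_w = 592×10³ / 560 = 1057 N/mm (vertical).
Torsion M = P·e = 592×10³ × 110 = 65120000 N·mm.
Critical point at (x, y) = (90, 140) from centroid. f_tx = M·y/J = 1113 N/mm; f_ty = M·x/J = 715.2 N/mm.
Resultant f_max = √[f_tx² + (f_v + f_ty)²] = √[1113² + (1057 + 715.2)²] = 2093 N/mm.
Capacity per unit length: φr_n = 0.75 × 0.6 × 430 × (0.707 × 12) = 1642 N/mm.
2093 > 1642 → NOT adequate.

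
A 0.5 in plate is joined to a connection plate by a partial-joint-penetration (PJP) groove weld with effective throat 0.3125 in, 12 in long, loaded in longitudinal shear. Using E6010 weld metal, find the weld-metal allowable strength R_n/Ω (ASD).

E60XX → F_EXX = 60 ksi.
Effective throat (given) t_e = 0.3125 in.
A_we = 0.3125 × 12 = 3.75 in².
F_nw = 0.6 F_EXX = 36 ksi.
R_n/Ω = (36 × 3.75) / 2.0 = 67.5 kips.

R_n/Ω ≈ 67.5 kips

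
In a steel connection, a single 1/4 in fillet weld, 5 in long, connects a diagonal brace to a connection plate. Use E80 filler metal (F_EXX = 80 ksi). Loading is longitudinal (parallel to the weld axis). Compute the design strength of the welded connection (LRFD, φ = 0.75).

Effective throat t_e = 0.707 × 0.25 = 0.1767 in.
Total length L = 5 in; A_we = 0.1767 × 5 = 0.8837 in².
F_nw = 0.6 F_EXX = 0.6 × 80 = 48 ksi.
φR_n = 0.75 × 48 × 0.8837 = 31.81 kips.

φR_n ≈ 31.8 kips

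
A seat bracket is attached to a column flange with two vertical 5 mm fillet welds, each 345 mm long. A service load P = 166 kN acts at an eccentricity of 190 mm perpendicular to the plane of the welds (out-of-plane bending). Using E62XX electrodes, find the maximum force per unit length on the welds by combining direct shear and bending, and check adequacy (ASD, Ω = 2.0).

E62XX → F_EXX = 620 MPa.
L_w = 2 × 345 = 690 mm; section modulus (unit throat) S = 2 × L²/6 = 39680 mm².
Direct shear f_v = P/L_w = 166×10³/690 = 240.6 N/mm.
Moment M = P × e = 166×10³ × 190 = 31540000 N·mm; bending f_b = M/S = 795 N/mm.
f_max = √(f_v² + f_b²) = √(240.6² + 795²) = 830.6 N/mm.
r_n/Ω = (1/2.0) × 0.6 × 620 × (0.707 × 5) = 657.5 N/mm → NOT adequate.

f_max ≈ 831 N/mm; NOT adequate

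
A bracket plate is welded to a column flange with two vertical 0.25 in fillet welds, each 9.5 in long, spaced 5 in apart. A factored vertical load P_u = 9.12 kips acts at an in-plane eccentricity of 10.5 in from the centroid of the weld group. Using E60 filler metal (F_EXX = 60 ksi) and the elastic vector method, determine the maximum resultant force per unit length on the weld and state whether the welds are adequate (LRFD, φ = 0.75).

f_max ≈ 2.23 kip/in; adequate

Total weld length L_w = 19 in. Treat welds as unit-width lines.
Polar moment about centroid: J = 2[d³/12 + d(b/2)²] = 2[9.5³/12 + 9.5×2.5²] = 261.6 in³.
Direct shear f_v = P/L_w = 9.12 / 19 = 0.48 kip/in (vertical).
Torsion M = P·e = 9.12 × 10.5 = 95.76 kip·in.
Critical point at (x, y) = (2.5, 4.75) from centroid. f_tx = M·y/J = 1.738 kip/in; f_ty = M·x/J = 0.915 kip/in.
Resultant f_max = √[f_tx² + (f_v + f_ty)²] = √[1.738² + (0.48 + 0.915)²] = 2.229 kip/in.
Capacity per unit length: φr_n = 0.75 × 0.6 × 60 × (0.707 × 0.25) = 4.772 kip/in.
2.229 ≤ 4.772 → adequate.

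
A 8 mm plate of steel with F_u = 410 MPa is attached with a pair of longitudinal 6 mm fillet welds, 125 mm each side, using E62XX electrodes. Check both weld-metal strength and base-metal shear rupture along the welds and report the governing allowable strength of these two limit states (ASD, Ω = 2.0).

R_n/Ω ≈ 197 kN (weld metal governs)

E62XX → F_EXX = 620 MPa.
t_e = 0.707 × 6 = 4.242 mm; L = 250 mm.
Weld metal: R_n/Ω = (1/2.0) × 0.6 × 620 × 4.242 × 250 × 10⁻³ = 197.3 kN.
Base metal (shear rupture): R_n/Ω = (1/2.0) × 0.6 × 410 × 8 × 250 × 10⁻³ = 246 kN.
Governing: weld metal.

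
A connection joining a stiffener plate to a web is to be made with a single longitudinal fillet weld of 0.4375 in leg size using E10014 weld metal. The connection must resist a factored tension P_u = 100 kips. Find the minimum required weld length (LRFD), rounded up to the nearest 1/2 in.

L = 7.5 in

E100XX → F_EXX = 100 ksi.
Throat t_e = 0.707 × 0.4375 = 0.3093 in.
φr_n = 0.75 × 0.6 × 100 × 0.3093 = 13.92 kips/in.
L_req = P_u / φr_n = 100 / 13.92 = 7.184 in total.
Round up → use L = 7.5 in.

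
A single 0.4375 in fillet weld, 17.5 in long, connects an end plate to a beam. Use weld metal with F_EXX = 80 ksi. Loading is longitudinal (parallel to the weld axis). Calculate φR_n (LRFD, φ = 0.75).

Effective throat t_e = 0.707 × 0.4375 = 0.3093 in.
Total length L = 17.5 in; A_we = 0.3093 × 17.5 = 5.413 in².
F_nw = 0.6 F_EXX = 0.6 × 80 = 48 ksi.
φR_n = 0.75 × 48 × 5.413 = 194.9 kip.

φR_n ≈ 195 kip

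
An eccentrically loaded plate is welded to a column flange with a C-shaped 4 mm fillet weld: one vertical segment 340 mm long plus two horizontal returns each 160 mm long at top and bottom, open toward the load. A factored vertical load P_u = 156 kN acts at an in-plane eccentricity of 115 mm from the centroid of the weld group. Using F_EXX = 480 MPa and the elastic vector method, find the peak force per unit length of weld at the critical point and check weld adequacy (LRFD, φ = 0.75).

f_max ≈ 444 N/mm; adequate

Total weld length L_w = 660 mm. Treat welds as unit-width lines.
Centroid: x̄ = 2×160×80 / 660 = 38.79 mm from the vertical weld.
Polar moment about centroid: J = I_x + I_y = [340³/12 + 2×160×170²] + [340×38.79² + 2(160³/12 + 160×41.21²)] = 14260000 mm³.
Direct shear f_v = P/L_w = 156×10³ / 660 = 236.4 N/mm (vertical).
Torsion M = P·e = 156×10³ × 115 = 17940000 N·mm.
Critical point at (x, y) = (121.2, 170) from centroid. f_tx = M·y/J = 213.9 N/mm; f_ty = M·x/J = 152.5 N/mm.
Resultant f_max = √[f_tx² + (f_v + f_ty)²] = √[213.9² + (236.4 + 152.5)²] = 443.8 N/mm.
Capacity per unit length: φr_n = 0.75 × 0.6 × 480 × (0.707 × 4) = 610.8 N/mm.
443.8 ≤ 610.8 → adequate.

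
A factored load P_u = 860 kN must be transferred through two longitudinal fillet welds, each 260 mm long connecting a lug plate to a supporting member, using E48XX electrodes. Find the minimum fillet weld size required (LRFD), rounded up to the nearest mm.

w = 11 mm

E48XX → F_EXX = 480 MPa.
Total weld length L = 520 mm.
Required throat t_e = P_u / (φ × 0.6 F_EXX × L) = 860 / (0.75 × 0.6 × 480 × 520 × 10⁻³) = 7.657 mm.
Required leg w = t_e / 0.707 = 10.83 mm → use 11 mm.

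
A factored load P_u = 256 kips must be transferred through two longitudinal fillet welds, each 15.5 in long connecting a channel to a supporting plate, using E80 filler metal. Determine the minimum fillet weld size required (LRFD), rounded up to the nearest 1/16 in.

w = 3/8 in

E80XX → F_EXX = 80 ksi.
Total weld length L = 31 in.
Required throat t_e = P_u / (φ × 0.6 F_EXX × L) = 256 / (0.75 × 0.6 × 80 × 31) = 0.2294 in.
Required leg w = t_e / 0.707 = 0.3245 in → use 3/8 in.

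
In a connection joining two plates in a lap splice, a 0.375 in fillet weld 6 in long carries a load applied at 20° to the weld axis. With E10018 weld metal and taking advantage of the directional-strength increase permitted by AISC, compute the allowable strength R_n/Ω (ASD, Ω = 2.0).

R_n/Ω ≈ 52.5 kips

E100XX → F_EXX = 100 ksi.
t_e = 0.707 × 0.375 = 0.2651 in; A_we = 0.2651 × 6 = 1.591 in².
Directional factor: 1.0 + 0.5 sin^1.5(20°) = 1.1.
F_nw = 0.6 × 100 × 1.1 = 66 ksi.
R_n/Ω = (66 × 1.591) / 2.0 = 52.5 kips.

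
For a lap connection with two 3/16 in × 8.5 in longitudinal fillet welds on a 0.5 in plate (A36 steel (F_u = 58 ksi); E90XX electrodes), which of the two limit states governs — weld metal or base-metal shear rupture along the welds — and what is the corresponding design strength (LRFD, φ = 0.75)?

φR_n ≈ 91.3 kips (weld metal governs)

E90XX → F_EXX = 90 ksi.
t_e = 0.707 × 0.1875 = 0.1326 in; L = 17 in.
Weld metal: φR_n = 0.75 × 0.6 × 90 × 0.1326 × 17 = 91.27 kips.
Base metal (shear rupture): φR_n = 0.75 × 0.6 × 58 × 0.5 × 17 = 221.8 kips.
Governing: weld metal.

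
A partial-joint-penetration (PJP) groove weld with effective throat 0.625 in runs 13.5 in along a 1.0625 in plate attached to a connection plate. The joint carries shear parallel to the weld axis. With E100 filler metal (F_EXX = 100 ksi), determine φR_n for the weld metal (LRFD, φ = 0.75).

φR_n ≈ 380 kips

Effective throat (given) t_e = 0.625 in.
A_we = 0.625 × 13.5 = 8.438 in².
F_nw = 0.6 F_EXX = 60 ksi.
φR_n = 0.75 × 60 × 8.438 = 379.7 kips.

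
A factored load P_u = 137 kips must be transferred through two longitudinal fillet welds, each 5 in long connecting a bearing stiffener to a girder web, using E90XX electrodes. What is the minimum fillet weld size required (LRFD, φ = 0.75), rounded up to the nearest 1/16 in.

E90XX → F_EXX = 90 ksi.
Total weld length L = 10 in.
Required throat t_e = P_u / (φ × 0.6 F_EXX × L) = 137 / (0.75 × 0.6 × 90 × 10) = 0.3383 in.
Required leg w = t_e / 0.707 = 0.4785 in → use 1/2 in.

w = 1/2 in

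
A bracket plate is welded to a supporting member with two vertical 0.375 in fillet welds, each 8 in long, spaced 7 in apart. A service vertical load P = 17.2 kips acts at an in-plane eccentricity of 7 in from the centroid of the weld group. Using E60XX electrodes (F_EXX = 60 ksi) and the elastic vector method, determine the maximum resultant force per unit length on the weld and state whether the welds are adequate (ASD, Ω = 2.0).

Total weld length L_w = 16 in. Treat welds as unit-width lines.
Polar moment about centroid: J = 2[d³/12 + d(b/2)²] = 2[8³/12 + 8×3.5²] = 281.3 in³.
Direct shear f_v = P/L_w = 17.2 / 16 = 1.075 kip/in (vertical).
Torsion M = P·e = 17.2 × 7 = 120.4 kip·in.
Critical point at (x, y) = (3.5, 4) from centroid. f_tx = M·y/J = 1.712 kip/in; f_ty = M·x/J = 1.498 kip/in.
Resultant f_max = √[f_tx² + (f_v + f_ty)²] = √[1.712² + (1.075 + 1.498)²] = 3.09 kip/in.
Capacity per unit length: r_n/Ω = (1/2.0) × 0.6 × 60 × (0.707 × 0.375) = 4.772 kip/in.
3.09 ≤ 4.772 → adequate.

f_max ≈ 3.09 kip/in; adequate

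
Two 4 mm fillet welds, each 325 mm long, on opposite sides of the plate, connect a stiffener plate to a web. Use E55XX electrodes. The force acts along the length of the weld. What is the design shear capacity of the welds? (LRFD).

φR_n ≈ 455 kN

E55XX → F_EXX = 550 MPa.
Effective throat t_e = 0.707 × 4 = 2.828 mm.
Total length L = 650 mm; A_we = 2.828 × 650 = 1838 mm².
F_nw = 0.6 F_EXX = 0.6 × 550 = 330 MPa.
φR_n = 0.75 × 330 × 1838 × 10⁻³ = 455 kN.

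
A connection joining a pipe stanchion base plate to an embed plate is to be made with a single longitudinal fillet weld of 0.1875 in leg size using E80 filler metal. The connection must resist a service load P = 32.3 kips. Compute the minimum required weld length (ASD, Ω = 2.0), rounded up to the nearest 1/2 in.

E80XX → F_EXX = 80 ksi.
Throat t_e = 0.707 × 0.1875 = 0.1326 in.
r_n/Ω = (0.6 × 80 × 0.1326) / 2.0 = 3.181 kip/in.
L_req = P / (r_n/Ω) = 32.3 / 3.181 = 10.15 in total.
Round up → use L = 10.5 in.

L = 10.5 in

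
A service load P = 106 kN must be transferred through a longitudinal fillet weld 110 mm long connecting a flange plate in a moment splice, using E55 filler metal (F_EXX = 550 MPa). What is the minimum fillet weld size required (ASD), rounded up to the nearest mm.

Total weld length L = 110 mm.
Required throat t_e = P × Ω / (0.6 F_EXX × L) = 106 × 2.0 / (0.6 × 550 × 110 × 10⁻³) = 5.84 mm.
Required leg w = t_e / 0.707 = 8.261 mm → use 9 mm.

w = 9 mm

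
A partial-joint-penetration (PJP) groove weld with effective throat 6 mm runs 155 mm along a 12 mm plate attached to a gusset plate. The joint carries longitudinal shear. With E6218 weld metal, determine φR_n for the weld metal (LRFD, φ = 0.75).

E62XX → F_EXX = 620 MPa.
Effective throat (given) t_e = 6 mm.
A_we = 6 × 155 = 930 mm².
F_nw = 0.6 F_EXX = 372 MPa.
φR_n = 0.75 × 372 × 930 × 10⁻³ = 259.5 kN.

φR_n ≈ 259 kN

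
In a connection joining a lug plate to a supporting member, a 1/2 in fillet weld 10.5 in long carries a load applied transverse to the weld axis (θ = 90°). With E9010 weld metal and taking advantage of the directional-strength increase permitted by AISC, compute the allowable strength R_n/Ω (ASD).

R_n/Ω ≈ 150 kip

E90XX → F_EXX = 90 ksi.
t_e = 0.707 × 0.5 = 0.3535 in; A_we = 0.3535 × 10.5 = 3.712 in².
Directional factor: 1.0 + 0.5 sin^1.5(90°) = 1.5.
F_nw = 0.6 × 90 × 1.5 = 81 ksi.
R_n/Ω = (81 × 3.712) / 2.0 = 150.3 kip.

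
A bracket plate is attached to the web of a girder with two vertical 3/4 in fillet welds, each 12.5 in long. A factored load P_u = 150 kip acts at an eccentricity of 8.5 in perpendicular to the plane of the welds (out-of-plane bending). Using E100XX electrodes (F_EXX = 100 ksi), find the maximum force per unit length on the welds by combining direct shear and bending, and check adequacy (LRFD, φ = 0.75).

f_max ≈ 25.2 kip/in; NOT adequate

L_w = 2 × 12.5 = 25 in; section modulus (unit throat) S = 2 × L²/6 = 52.08 in².
Direct shear f_v = P/L_w = 150/25 = 6 kip/in.
Moment M = P × e = 150 × 8.5 = 1275 kip·in; bending f_b = M/S = 24.48 kip/in.
f_max = √(f_v² + f_b²) = √(6² + 24.48²) = 25.2 kip/in.
φr_n = 0.75 × 0.6 × 100 × (0.707 × 0.75) = 23.86 kip/in → NOT adequate.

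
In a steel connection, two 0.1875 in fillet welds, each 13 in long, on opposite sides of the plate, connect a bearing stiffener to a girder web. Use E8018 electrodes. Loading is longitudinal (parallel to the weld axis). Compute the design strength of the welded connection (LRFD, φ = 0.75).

φR_n ≈ 124 kip

E80XX → F_EXX = 80 ksi.
Effective throat t_e = 0.707 × 0.1875 = 0.1326 in.
Total length L = 26 in; A_we = 0.1326 × 26 = 3.447 in².
F_nw = 0.6 F_EXX = 0.6 × 80 = 48 ksi.
φR_n = 0.75 × 48 × 3.447 = 124.1 kip.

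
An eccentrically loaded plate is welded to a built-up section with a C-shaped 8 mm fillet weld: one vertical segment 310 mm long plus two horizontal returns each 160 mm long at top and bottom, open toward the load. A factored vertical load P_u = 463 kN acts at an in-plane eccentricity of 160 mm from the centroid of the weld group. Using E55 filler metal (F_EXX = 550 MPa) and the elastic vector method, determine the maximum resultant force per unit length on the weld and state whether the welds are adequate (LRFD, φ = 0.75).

Total weld length L_w = 630 mm. Treat welds as unit-width lines.
Centroid: x̄ = 2×160×80 / 630 = 40.63 mm from the vertical weld.
Polar moment about centroid: J = I_x + I_y = [310³/12 + 2×160×155²] + [310×40.63² + 2(160³/12 + 160×39.37²)] = 11860000 mm³.
Direct shear f_v = P/L_w = 463×10³ / 630 = 734.9 N/mm (vertical).
Torsion M = P·e = 463×10³ × 160 = 74080000 N·mm.
Critical point at (x, y) = (119.4, 155) from centroid. f_tx = M·y/J = 968.1 N/mm; f_ty = M·x/J = 745.5 N/mm.
Resultant f_max = √[f_tx² + (f_v + f_ty)²] = √[968.1² + (734.9 + 745.5)²] = 1769 N/mm.
Capacity per unit length: φr_n = 0.75 × 0.6 × 550 × (0.707 × 8) = 1400 N/mm.
1769 > 1400 → NOT adequate.

f_max ≈ 1770 N/mm; NOT adequate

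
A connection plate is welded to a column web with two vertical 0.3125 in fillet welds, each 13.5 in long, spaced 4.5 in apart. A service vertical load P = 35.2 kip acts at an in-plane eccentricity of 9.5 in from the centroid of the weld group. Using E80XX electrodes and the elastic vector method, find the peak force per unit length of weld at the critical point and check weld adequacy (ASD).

E80XX → F_EXX = 80 ksi.
Total weld length L_w = 27 in. Treat welds as unit-width lines.
Polar moment about centroid: J = 2[d³/12 + d(b/2)²] = 2[13.5³/12 + 13.5×2.25²] = 546.8 in³.
Direct shear f_v = P/L_w = 35.2 / 27 = 1.304 kip/in (vertical).
Torsion M = P·e = 35.2 × 9.5 = 334.4 kip·in.
Critical point at (x, y) = (2.25, 6.75) from centroid. f_tx = M·y/J = 4.128 kip/in; f_ty = M·x/J = 1.376 kip/in.
Resultant f_max = √[f_tx² + (f_v + f_ty)²] = √[4.128² + (1.304 + 1.376)²] = 4.922 kip/in.
Capacity per unit length: r_n/Ω = (1/2.0) × 0.6 × 80 × (0.707 × 0.3125) = 5.302 kip/in.
4.922 ≤ 5.302 → adequate.

f_max ≈ 4.92 kip/in; adequate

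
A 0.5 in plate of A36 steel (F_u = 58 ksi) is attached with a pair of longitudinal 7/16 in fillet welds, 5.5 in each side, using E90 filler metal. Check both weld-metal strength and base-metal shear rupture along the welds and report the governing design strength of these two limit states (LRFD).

E90XX → F_EXX = 90 ksi.
t_e = 0.707 × 0.4375 = 0.3093 in; L = 11 in.
Weld metal: φR_n = 0.75 × 0.6 × 90 × 0.3093 × 11 = 137.8 kips.
Base metal (shear rupture): φR_n = 0.75 × 0.6 × 58 × 0.5 × 11 = 143.5 kips.
Governing: weld metal.

φR_n ≈ 138 kips (weld metal governs)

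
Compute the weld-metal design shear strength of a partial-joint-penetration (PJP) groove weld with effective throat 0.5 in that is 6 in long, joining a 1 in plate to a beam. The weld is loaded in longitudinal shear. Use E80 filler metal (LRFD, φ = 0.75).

φR_n ≈ 108 kips

E80XX → F_EXX = 80 ksi.
Effective throat (given) t_e = 0.5 in.
A_we = 0.5 × 6 = 3 in².
F_nw = 0.6 F_EXX = 48 ksi.
φR_n = 0.75 × 48 × 3 = 108 kips.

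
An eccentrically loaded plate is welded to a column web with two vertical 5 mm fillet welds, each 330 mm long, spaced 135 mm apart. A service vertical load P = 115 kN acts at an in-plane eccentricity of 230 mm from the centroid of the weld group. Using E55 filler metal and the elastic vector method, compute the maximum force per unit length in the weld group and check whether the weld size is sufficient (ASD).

E55XX → F_EXX = 550 MPa.
Total weld length L_w = 660 mm. Treat welds as unit-width lines.
Polar moment about centroid: J = 2[d³/12 + d(b/2)²] = 2[330³/12 + 330×67.5²] = 8997000 mm³.
Direct shear f_v = P/L_w = 115×10³ / 660 = 174.2 N/mm (vertical).
Torsion M = P·e = 115×10³ × 230 = 26450000 N·mm.
Critical point at (x, y) = (67.5, 165) from centroid. f_tx = M·y/J = 485.1 N/mm; f_ty = M·x/J = 198.4 N/mm.
Resultant f_max = √[f_tx² + (f_v + f_ty)²] = √[485.1² + (174.2 + 198.4)²] = 611.7 N/mm.
Capacity per unit length: r_n/Ω = (1/2.0) × 0.6 × 550 × (0.707 × 5) = 583.3 N/mm.
611.7 > 583.3 → NOT adequate.

f_max ≈ 612 N/mm; NOT adequate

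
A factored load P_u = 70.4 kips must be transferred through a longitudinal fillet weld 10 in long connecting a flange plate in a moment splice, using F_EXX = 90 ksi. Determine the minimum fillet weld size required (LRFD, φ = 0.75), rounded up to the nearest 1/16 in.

Total weld length L = 10 in.
Required throat t_e = P_u / (φ × 0.6 F_EXX × L) = 70.4 / (0.75 × 0.6 × 90 × 10) = 0.1738 in.
Required leg w = t_e / 0.707 = 0.2459 in → use 1/4 in.

w = 1/4 in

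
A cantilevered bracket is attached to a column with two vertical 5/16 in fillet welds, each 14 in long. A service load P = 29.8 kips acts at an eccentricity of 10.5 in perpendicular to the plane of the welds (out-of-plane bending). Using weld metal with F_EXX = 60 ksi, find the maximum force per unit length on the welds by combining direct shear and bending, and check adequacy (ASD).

f_max ≈ 4.91 kip/in; NOT adequate

L_w = 2 × 14 = 28 in; section modulus (unit throat) S = 2 × L²/6 = 65.33 in².
Direct shear f_v = P/L_w = 29.8/28 = 1.064 kip/in.
Moment M = P × e = 29.8 × 10.5 = 312.9 kip·in; bending f_b = M/S = 4.789 kip/in.
f_max = √(f_v² + f_b²) = √(1.064² + 4.789²) = 4.906 kip/in.
r_n/Ω = (1/2.0) × 0.6 × 60 × (0.707 × 0.3125) = 3.977 kip/in → NOT adequate.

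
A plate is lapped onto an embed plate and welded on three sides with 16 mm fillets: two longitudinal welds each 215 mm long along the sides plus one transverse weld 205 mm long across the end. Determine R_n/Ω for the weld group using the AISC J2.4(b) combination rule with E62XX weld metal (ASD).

R_n/Ω ≈ 1420 kN

E62XX → F_EXX = 620 MPa.
t_e = 0.707 × 16 = 11.31 mm.
R_nwl = 0.6 × 620 × 11.31 × 430 × 10⁻³ = 1809 kN (longitudinal, 2 welds).
R_nwt = 0.6 × 620 × 11.31 × 205 × 10⁻³ = 862.7 kN (transverse, base value).
(i) R_nwl + R_nwt = 2672 kN; (ii) 0.85 R_nwl + 1.5 R_nwt = 2832 kN.
R_n = max = 2832 kN [governs: (ii)]; R_n/Ω = 1416 kN.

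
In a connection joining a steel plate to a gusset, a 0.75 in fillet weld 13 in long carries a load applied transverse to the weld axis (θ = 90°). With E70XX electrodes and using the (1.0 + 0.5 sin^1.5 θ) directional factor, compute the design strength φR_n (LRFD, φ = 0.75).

φR_n ≈ 326 kips

E70XX → F_EXX = 70 ksi.
t_e = 0.707 × 0.75 = 0.5302 in; A_we = 0.5302 × 13 = 6.893 in².
Directional factor: 1.0 + 0.5 sin^1.5(90°) = 1.5.
F_nw = 0.6 × 70 × 1.5 = 63 ksi.
φR_n = 0.75 × 63 × 6.893 = 325.7 kips.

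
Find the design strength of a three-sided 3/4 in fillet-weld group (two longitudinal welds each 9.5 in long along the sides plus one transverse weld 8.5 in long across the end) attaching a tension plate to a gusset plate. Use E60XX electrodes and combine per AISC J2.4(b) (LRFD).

φR_n ≈ 414 kip

E60XX → F_EXX = 60 ksi.
t_e = 0.707 × 0.75 = 0.5302 in.
R_nwl = 0.6 × 60 × 0.5302 × 19 = 362.7 kip (longitudinal, 2 welds).
R_nwt = 0.6 × 60 × 0.5302 × 8.5 = 162.3 kip (transverse, base value).
(i) R_nwl + R_nwt = 524.9 kip; (ii) 0.85 R_nwl + 1.5 R_nwt = 551.7 kip.
R_n = max = 551.7 kip [governs: (ii)]; φR_n = 413.8 kip.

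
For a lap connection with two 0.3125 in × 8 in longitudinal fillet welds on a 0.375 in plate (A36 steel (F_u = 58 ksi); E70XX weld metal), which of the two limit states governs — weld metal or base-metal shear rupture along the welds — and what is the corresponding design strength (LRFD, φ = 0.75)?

φR_n ≈ 111 kip (weld metal governs)

E70XX → F_EXX = 70 ksi.
t_e = 0.707 × 0.3125 = 0.2209 in; L = 16 in.
Weld metal: φR_n = 0.75 × 0.6 × 70 × 0.2209 × 16 = 111.4 kip.
Base metal (shear rupture): φR_n = 0.75 × 0.6 × 58 × 0.375 × 16 = 156.6 kip.
Governing: weld metal.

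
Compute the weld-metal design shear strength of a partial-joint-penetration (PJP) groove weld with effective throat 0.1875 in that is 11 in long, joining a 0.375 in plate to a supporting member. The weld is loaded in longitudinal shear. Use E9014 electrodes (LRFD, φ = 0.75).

E90XX → F_EXX = 90 ksi.
Effective throat (given) t_e = 0.1875 in.
A_we = 0.1875 × 11 = 2.062 in².
F_nw = 0.6 F_EXX = 54 ksi.
φR_n = 0.75 × 54 × 2.062 = 83.53 kips.

φR_n ≈ 83.5 kips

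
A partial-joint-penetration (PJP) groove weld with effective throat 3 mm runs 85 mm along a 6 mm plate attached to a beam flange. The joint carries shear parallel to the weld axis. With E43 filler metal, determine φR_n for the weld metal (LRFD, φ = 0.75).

E43XX → F_EXX = 430 MPa.
Effective throat (given) t_e = 3 mm.
A_we = 3 × 85 = 255 mm².
F_nw = 0.6 F_EXX = 258 MPa.
φR_n = 0.75 × 258 × 255 × 10⁻³ = 49.34 kN.

φR_n ≈ 49.3 kN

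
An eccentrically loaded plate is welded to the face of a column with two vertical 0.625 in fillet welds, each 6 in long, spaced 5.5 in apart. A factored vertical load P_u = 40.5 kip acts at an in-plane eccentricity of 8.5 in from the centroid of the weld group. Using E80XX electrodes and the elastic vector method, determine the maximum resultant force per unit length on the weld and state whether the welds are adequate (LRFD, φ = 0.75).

E80XX → F_EXX = 80 ksi.
Total weld length L_w = 12 in. Treat welds as unit-width lines.
Polar moment about centroid: J = 2[d³/12 + d(b/2)²] = 2[6³/12 + 6×2.75²] = 126.8 in³.
Direct shear f_v = P/L_w = 40.5 / 12 = 3.375 kip/in (vertical).
Torsion M = P·e = 40.5 × 8.5 = 344.25 kip·in.
Critical point at (x, y) = (2.75, 3) from centroid. f_tx = M·y/J = 8.148 kip/in; f_ty = M·x/J = 7.469 kip/in.
Resultant f_max = √[f_tx² + (f_v + f_ty)²] = √[8.148² + (3.375 + 7.469)²] = 13.56 kip/in.
Capacity per unit length: φr_n = 0.75 × 0.6 × 80 × (0.707 × 0.625) = 15.91 kip/in.
13.56 ≤ 15.91 → adequate.

f_max ≈ 13.6 kip/in; adequate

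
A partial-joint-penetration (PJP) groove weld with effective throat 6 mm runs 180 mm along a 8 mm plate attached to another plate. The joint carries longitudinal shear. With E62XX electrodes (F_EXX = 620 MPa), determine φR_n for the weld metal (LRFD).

φR_n ≈ 301 kN

Effective throat (given) t_e = 6 mm.
A_we = 6 × 180 = 1080 mm².
F_nw = 0.6 F_EXX = 372 MPa.
φR_n = 0.75 × 372 × 1080 × 10⁻³ = 301.3 kN.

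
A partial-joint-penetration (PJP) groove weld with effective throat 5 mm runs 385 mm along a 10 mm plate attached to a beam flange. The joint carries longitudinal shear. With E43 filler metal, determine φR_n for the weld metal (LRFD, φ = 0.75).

φR_n ≈ 372 kN

E43XX → F_EXX = 430 MPa.
Effective throat (given) t_e = 5 mm.
A_we = 5 × 385 = 1925 mm².
F_nw = 0.6 F_EXX = 258 MPa.
φR_n = 0.75 × 258 × 1925 × 10⁻³ = 372.5 kN.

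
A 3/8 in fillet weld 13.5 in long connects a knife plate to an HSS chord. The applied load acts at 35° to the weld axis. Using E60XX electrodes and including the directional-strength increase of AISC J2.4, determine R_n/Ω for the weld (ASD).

E60XX → F_EXX = 60 ksi.
t_e = 0.707 × 0.375 = 0.2651 in; A_we = 0.2651 × 13.5 = 3.579 in².
Directional factor: 1.0 + 0.5 sin^1.5(35°) = 1.217.
F_nw = 0.6 × 60 × 1.217 = 43.82 ksi.
R_n/Ω = (43.82 × 3.579) / 2.0 = 78.42 kip.

R_n/Ω ≈ 78.4 kip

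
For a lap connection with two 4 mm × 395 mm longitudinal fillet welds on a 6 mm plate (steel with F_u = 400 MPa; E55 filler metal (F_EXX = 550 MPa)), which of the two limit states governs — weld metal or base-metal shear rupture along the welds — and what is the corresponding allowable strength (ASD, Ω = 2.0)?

R_n/Ω ≈ 369 kN (weld metal governs)

t_e = 0.707 × 4 = 2.828 mm; L = 790 mm.
Weld metal: R_n/Ω = (1/2.0) × 0.6 × 550 × 2.828 × 790 × 10⁻³ = 368.6 kN.
Base metal (shear rupture): R_n/Ω = (1/2.0) × 0.6 × 400 × 6 × 790 × 10⁻³ = 568.8 kN.
Governing: weld metal.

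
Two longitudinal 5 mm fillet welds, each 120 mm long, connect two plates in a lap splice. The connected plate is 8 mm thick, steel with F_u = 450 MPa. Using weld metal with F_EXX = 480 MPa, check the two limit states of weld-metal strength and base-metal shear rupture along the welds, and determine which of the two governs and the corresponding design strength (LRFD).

t_e = 0.707 × 5 = 3.535 mm; L = 240 mm.
Weld metal: φR_n = 0.75 × 0.6 × 480 × 3.535 × 240 × 10⁻³ = 183.3 kN.
Base metal (shear rupture): φR_n = 0.75 × 0.6 × 450 × 8 × 240 × 10⁻³ = 388.8 kN.
Governing: weld metal.

φR_n ≈ 183 kN (weld metal governs)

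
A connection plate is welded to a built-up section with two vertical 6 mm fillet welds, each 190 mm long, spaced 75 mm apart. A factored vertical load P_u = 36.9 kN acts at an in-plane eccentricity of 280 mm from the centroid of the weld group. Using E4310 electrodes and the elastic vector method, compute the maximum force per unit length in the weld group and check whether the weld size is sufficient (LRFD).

f_max ≈ 671 N/mm; adequate

E43XX → F_EXX = 430 MPa.
Total weld length L_w = 380 mm. Treat welds as unit-width lines.
Polar moment about centroid: J = 2[d³/12 + d(b/2)²] = 2[190³/12 + 190×37.5²] = 1678000 mm³.
Direct shear f_v = P/L_w = 36.9×10³ / 380 = 97.11 N/mm (vertical).
Torsion M = P·e = 36.9×10³ × 280 = 10332000 N·mm.
Critical point at (x, y) = (37.5, 95) from centroid. f_tx = M·y/J = 585.1 N/mm; f_ty = M·x/J = 231 N/mm.
Resultant f_max = √[f_tx² + (f_v + f_ty)²] = √[585.1² + (97.11 + 231)²] = 670.8 N/mm.
Capacity per unit length: φr_n = 0.75 × 0.6 × 430 × (0.707 × 6) = 820.8 N/mm.
670.8 ≤ 820.8 → adequate.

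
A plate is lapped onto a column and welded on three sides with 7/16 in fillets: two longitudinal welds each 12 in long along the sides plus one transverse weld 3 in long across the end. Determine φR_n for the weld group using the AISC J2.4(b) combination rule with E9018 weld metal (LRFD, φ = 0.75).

E90XX → F_EXX = 90 ksi.
t_e = 0.707 × 0.4375 = 0.3093 in.
R_nwl = 0.6 × 90 × 0.3093 × 24 = 400.9 kips (longitudinal, 2 welds).
R_nwt = 0.6 × 90 × 0.3093 × 3 = 50.11 kips (transverse, base value).
(i) R_nwl + R_nwt = 451 kips; (ii) 0.85 R_nwl + 1.5 R_nwt = 415.9 kips.
R_n = max = 451 kips [governs: (i)]; φR_n = 338.2 kips.

φR_n ≈ 338 kips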